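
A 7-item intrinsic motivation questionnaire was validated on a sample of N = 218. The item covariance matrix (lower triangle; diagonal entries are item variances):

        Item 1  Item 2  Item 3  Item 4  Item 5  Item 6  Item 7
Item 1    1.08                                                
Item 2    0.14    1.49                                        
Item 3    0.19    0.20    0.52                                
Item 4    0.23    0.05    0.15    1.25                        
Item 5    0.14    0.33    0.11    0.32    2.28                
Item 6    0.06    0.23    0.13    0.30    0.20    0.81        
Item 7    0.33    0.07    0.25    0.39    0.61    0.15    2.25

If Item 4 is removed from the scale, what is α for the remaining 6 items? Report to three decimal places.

α = 0.512

Remaining items: Item 1, Item 2, Item 3, Item 5, Item 6, Item 7 (k = 6).
Σσᵢ² = 1.08 + 1.49 + 0.52 + 2.28 + 0.81 + 2.25 = 8.43
σ²_T = 8.43 + 2 × 3.14 = 14.71
α (item deleted) = (6/5)·(1 − 8.43/14.71) = 0.512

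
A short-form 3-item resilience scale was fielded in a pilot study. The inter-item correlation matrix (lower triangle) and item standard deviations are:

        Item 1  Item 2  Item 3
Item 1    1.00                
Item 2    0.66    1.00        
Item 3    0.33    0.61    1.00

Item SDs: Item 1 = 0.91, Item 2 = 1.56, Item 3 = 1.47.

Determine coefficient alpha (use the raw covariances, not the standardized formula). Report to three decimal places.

Σσ²ᵢ = 0.91² + 1.56² + 1.47² = 5.4226
Covariances σ_ij = r_ij · s_i · s_j:
  σ(Item 1,Item 2) = 0.66 × 0.91 × 1.56 = 0.9369
  σ(Item 1,Item 3) = 0.33 × 0.91 × 1.47 = 0.4414
  σ(Item 2,Item 3) = 0.61 × 1.56 × 1.47 = 1.3989
σ²_T = Σσ²ᵢ + 2·Σσ_ij = 5.4226 + 2 × 2.7772 = 10.9770
α = (3/2)·(1 − 5.4226/10.9770) = 0.759

α = 0.759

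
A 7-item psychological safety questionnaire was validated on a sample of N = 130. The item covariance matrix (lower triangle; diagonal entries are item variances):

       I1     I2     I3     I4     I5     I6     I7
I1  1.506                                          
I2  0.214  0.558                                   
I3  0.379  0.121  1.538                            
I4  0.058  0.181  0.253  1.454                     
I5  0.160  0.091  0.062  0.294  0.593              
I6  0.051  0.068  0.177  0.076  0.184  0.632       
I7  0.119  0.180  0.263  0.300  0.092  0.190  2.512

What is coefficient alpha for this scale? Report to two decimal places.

sum of item variances = 1.506 + 0.558 + 1.538 + 1.454 + 0.593 + 0.632 + 2.512 = 8.793
Sum of the distinct covariances = 3.513
Var(T) = 8.793 + 2 × 3.513 = 15.819
α = (k/(k−1))·(1 − sum of item variances/Var(T)) = (7/6)·(1 − 8.793/15.819) = 0.52

α = 0.52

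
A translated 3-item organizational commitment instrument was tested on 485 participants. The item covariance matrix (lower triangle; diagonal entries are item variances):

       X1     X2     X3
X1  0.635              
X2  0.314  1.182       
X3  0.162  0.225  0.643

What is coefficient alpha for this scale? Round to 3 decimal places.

Σσᵢ² = 0.635 + 1.182 + 0.643 = 2.460
Sum of off-diagonal covariances = 0.701
Var(T) = 2.460 + 2 × 0.701 = 3.862
α = (k/(k−1))·(1 − Σσᵢ²/Var(T)) = (3/2)·(1 − 2.460/3.862) = 0.545

coefficient alpha = 0.545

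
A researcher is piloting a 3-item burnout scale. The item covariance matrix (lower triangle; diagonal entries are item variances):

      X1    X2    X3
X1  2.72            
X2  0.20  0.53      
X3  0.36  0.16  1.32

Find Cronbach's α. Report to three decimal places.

Cronbach's α = 0.359

sum of item variances = 2.72 + 0.53 + 1.32 = 4.57
Sum of off-diagonal covariances = 0.72
Var(T) = 4.57 + 2 × 0.72 = 6.01
α = (k/(k−1))·(1 − sum of item variances/Var(T)) = (3/2)·(1 − 4.57/6.01) = 0.359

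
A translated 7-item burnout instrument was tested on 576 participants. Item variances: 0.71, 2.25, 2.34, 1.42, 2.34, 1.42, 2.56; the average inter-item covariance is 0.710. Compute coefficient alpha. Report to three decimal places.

Σσᵢ² = 0.71 + 2.25 + 2.34 + 1.42 + 2.34 + 1.42 + 2.56 = 13.04
Sum of the 21 distinct covariances = 21 × 0.710 = 14.910
σ²_T = Σσᵢ² + 2·Σcov = 13.04 + 2 × 14.910 = 42.860
α = (7/6)·(1 − 13.04/42.860) = 0.812

coefficient alpha = 0.812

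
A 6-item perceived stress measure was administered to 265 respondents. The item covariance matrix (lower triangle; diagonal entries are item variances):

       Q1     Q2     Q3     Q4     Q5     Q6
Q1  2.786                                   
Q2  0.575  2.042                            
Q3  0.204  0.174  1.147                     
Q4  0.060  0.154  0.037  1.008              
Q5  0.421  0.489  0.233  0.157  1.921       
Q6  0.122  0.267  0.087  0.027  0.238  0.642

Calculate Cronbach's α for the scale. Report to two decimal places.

Cronbach's α = 0.49

sum of item variances = 2.786 + 2.042 + 1.147 + 1.008 + 1.921 + 0.642 = 9.546
Σ_{i<j} σ_ij = 3.245
σ²_T = 9.546 + 2 × 3.245 = 16.036
α = (k/(k−1))·(1 − sum of item variances/σ²_T) = (6/5)·(1 − 9.546/16.036) = 0.49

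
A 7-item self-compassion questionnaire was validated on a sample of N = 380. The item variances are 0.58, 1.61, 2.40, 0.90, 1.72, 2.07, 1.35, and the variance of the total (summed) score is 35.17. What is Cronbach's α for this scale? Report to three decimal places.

Cronbach's α = 0.814

sum of item variances = 0.58 + 1.61 + 2.40 + 0.90 + 1.72 + 2.07 + 1.35 = 10.63
α = (k/(k−1))·(1 − sum of item variances/total variance) = (7/6)·(1 − 10.63/35.17) = 0.814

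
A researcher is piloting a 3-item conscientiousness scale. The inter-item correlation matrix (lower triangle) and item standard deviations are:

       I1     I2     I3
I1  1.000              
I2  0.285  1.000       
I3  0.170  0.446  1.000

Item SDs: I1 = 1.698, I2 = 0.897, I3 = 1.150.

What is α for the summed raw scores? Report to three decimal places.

Σσ²ᵢ = 1.698² + 0.897² + 1.150² = 5.0103
Covariances σ_ij = r_ij · s_i · s_j:
  σ(I1,I2) = 0.285 × 1.698 × 0.897 = 0.4341
  σ(I1,I3) = 0.170 × 1.698 × 1.150 = 0.3320
  σ(I2,I3) = 0.446 × 0.897 × 1.150 = 0.4601
σ²_T = Σσ²ᵢ + 2·Σσ_ij = 5.0103 + 2 × 1.2262 = 7.4627
α = (3/2)·(1 − 5.0103/7.4627) = 0.493

α = 0.493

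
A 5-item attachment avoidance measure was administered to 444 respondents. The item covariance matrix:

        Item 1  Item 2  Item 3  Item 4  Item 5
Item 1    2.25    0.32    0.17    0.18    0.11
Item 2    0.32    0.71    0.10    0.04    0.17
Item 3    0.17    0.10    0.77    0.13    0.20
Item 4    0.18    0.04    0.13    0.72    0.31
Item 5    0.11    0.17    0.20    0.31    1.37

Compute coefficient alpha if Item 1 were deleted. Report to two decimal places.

Remaining items: Item 2, Item 3, Item 4, Item 5 (k = 4).
Σσ²ᵢ = 0.71 + 0.77 + 0.72 + 1.37 = 3.57
σ²_total = 3.57 + 2 × 0.95 = 5.47
α (item deleted) = (4/3)·(1 − 3.57/5.47) = 0.46

α = 0.46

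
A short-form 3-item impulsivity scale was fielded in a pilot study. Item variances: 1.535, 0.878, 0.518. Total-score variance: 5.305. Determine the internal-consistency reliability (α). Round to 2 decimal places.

α = 0.67

Σσ²ᵢ = 1.535 + 0.878 + 0.518 = 2.931
α = (k/(k−1))·(1 − Σσ²ᵢ/σ²_T) = (3/2)·(1 − 2.931/5.305) = 0.67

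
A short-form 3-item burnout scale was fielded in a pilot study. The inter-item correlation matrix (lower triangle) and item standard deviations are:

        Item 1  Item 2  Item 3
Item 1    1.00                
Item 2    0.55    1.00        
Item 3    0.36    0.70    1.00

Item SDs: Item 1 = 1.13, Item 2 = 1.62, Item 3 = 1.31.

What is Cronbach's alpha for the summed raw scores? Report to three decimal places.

α = 0.778

Σσ²ᵢ = 1.13² + 1.62² + 1.31² = 5.6174
Covariances σ_ij = r_ij · s_i · s_j:
  σ(Item 1,Item 2) = 0.55 × 1.13 × 1.62 = 1.0068
  σ(Item 1,Item 3) = 0.36 × 1.13 × 1.31 = 0.5329
  σ(Item 2,Item 3) = 0.70 × 1.62 × 1.31 = 1.4855
σ²_T = Σσ²ᵢ + 2·Σσ_ij = 5.6174 + 2 × 3.0252 = 11.6678
α = (3/2)·(1 − 5.6174/11.6678) = 0.778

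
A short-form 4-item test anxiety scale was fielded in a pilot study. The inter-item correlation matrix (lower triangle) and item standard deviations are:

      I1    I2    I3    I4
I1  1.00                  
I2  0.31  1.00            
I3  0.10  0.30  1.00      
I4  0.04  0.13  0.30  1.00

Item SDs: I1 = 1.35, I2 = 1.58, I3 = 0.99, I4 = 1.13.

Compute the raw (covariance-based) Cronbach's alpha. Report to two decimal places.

Cronbach's alpha = 0.49

Σσ²ᵢ = 1.35² + 1.58² + 0.99² + 1.13² = 6.5759
Covariances σ_ij = r_ij · s_i · s_j:
  σ(I1,I2) = 0.31 × 1.35 × 1.58 = 0.6612
  σ(I1,I3) = 0.10 × 1.35 × 0.99 = 0.1337
  σ(I1,I4) = 0.04 × 1.35 × 1.13 = 0.0610
  σ(I2,I3) = 0.30 × 1.58 × 0.99 = 0.4693
  σ(I2,I4) = 0.13 × 1.58 × 1.13 = 0.2321
  σ(I3,I4) = 0.30 × 0.99 × 1.13 = 0.3356
σ²_T = Σσ²ᵢ + 2·Σσ_ij = 6.5759 + 2 × 1.8929 = 10.3617
α = (4/3)·(1 − 6.5759/10.3617) = 0.49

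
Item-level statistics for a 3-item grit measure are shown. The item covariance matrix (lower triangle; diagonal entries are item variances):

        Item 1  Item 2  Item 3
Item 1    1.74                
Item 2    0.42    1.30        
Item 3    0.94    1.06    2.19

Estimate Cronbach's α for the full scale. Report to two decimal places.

sum of item variances = 1.74 + 1.30 + 2.19 = 5.23
Sum of off-diagonal covariances = 2.42
total variance = 5.23 + 2 × 2.42 = 10.07
α = (k/(k−1))·(1 − sum of item variances/total variance) = (3/2)·(1 − 5.23/10.07) = 0.72

Cronbach's α = 0.72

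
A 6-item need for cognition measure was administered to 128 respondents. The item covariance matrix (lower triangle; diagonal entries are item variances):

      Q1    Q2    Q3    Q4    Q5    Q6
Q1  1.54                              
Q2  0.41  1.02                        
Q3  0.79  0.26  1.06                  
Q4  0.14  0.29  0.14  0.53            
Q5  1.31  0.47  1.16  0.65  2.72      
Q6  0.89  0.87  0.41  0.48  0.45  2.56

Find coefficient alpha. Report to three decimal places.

coefficient alpha = 0.779

Σσ²ᵢ = 1.54 + 1.02 + 1.06 + 0.53 + 2.72 + 2.56 = 9.43
Sum of the distinct covariances = 8.72
σ²_total = 9.43 + 2 × 8.72 = 26.87
α = (k/(k−1))·(1 − Σσ²ᵢ/σ²_total) = (6/5)·(1 − 9.43/26.87) = 0.779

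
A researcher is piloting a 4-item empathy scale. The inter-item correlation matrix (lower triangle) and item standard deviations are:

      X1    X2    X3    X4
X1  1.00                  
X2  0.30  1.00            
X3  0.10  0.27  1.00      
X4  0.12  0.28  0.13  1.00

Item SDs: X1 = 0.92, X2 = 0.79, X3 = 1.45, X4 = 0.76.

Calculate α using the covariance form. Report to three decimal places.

Σσ²ᵢ = 0.92² + 0.79² + 1.45² + 0.76² = 4.1506
Covariances σ_ij = r_ij · s_i · s_j:
  σ(X1,X2) = 0.30 × 0.92 × 0.79 = 0.2180
  σ(X1,X3) = 0.10 × 0.92 × 1.45 = 0.1334
  σ(X1,X4) = 0.12 × 0.92 × 0.76 = 0.0839
  σ(X2,X3) = 0.27 × 0.79 × 1.45 = 0.3093
  σ(X2,X4) = 0.28 × 0.79 × 0.76 = 0.1681
  σ(X3,X4) = 0.13 × 1.45 × 0.76 = 0.1433
σ²_T = Σσ²ᵢ + 2·Σσ_ij = 4.1506 + 2 × 1.0560 = 6.2626
α = (4/3)·(1 − 4.1506/6.2626) = 0.450

α = 0.450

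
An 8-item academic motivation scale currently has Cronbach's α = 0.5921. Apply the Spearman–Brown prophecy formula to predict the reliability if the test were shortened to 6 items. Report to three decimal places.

predicted reliability = 0.521

Length factor m = 6/8 = 0.7500
α' = m·α / (1 − (1−m)·α)
   = 6/8 × 0.5921 / (1 − (1 − 6/8) × 0.5921)
   = 0.4441 / 0.8520 = 0.521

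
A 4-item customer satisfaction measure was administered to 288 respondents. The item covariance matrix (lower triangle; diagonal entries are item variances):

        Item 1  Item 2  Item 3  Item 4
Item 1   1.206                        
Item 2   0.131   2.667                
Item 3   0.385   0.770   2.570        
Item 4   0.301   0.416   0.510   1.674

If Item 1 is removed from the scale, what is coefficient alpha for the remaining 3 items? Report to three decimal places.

α = 0.494

Remaining items: Item 2, Item 3, Item 4 (k = 3).
ΣVar(i) = 2.667 + 2.570 + 1.674 = 6.911
Var(T) = 6.911 + 2 × 1.696 = 10.303
α (item deleted) = (3/2)·(1 − 6.911/10.303) = 0.494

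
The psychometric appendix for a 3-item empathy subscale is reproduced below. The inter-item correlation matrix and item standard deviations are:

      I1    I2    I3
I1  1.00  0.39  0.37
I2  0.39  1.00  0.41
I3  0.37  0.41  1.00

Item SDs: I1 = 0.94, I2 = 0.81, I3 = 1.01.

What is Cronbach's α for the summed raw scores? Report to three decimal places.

Σσ²ᵢ = 0.94² + 0.81² + 1.01² = 2.5598
Covariances σ_ij = r_ij · s_i · s_j:
  σ(I1,I2) = 0.39 × 0.94 × 0.81 = 0.2969
  σ(I1,I3) = 0.37 × 0.94 × 1.01 = 0.3513
  σ(I2,I3) = 0.41 × 0.81 × 1.01 = 0.3354
σ²_T = Σσ²ᵢ + 2·Σσ_ij = 2.5598 + 2 × 0.9836 = 4.5270
α = (3/2)·(1 − 2.5598/4.5270) = 0.652

α = 0.652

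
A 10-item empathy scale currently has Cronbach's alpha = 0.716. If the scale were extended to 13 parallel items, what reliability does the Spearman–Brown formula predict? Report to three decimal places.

predicted reliability = 0.766

Length factor m = 13/10 = 1.3000
α' = m·α / (1 + (m−1)·α)
   = 13/10 × 0.716 / (1 + (13/10 − 1) × 0.716)
   = 0.9308 / 1.2148 = 0.766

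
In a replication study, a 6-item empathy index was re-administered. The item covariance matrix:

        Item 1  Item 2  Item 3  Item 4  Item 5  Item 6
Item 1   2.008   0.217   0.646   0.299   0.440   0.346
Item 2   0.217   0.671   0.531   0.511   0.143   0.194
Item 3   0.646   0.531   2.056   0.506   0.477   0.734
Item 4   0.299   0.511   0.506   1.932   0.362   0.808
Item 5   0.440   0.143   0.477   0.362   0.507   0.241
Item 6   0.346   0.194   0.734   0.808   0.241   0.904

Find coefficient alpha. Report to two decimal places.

coefficient alpha = 0.74

sum of item variances = 2.008 + 0.671 + 2.056 + 1.932 + 0.507 + 0.904 = 8.078
Σ_{i<j} σ_ij = 6.455
Var(T) = 8.078 + 2 × 6.455 = 20.988
α = (k/(k−1))·(1 − sum of item variances/Var(T)) = (6/5)·(1 − 8.078/20.988) = 0.74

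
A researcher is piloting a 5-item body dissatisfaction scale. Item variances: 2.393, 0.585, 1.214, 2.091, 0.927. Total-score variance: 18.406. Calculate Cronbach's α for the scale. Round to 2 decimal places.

α = 0.76

Σσᵢ² = 2.393 + 0.585 + 1.214 + 2.091 + 0.927 = 7.210
α = (k/(k−1))·(1 − Σσᵢ²/σ²_T) = (5/4)·(1 − 7.210/18.406) = 0.76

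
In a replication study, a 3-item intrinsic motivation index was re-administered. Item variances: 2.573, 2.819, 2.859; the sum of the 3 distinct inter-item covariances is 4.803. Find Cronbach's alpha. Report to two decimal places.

Cronbach's alpha = 0.81

ΣVar(i) = 2.573 + 2.819 + 2.859 = 8.251
Sum of distinct covariances = 4.803
total variance = ΣVar(i) + 2·Σcov = 8.251 + 2 × 4.803 = 17.857
α = (3/2)·(1 − 8.251/17.857) = 0.81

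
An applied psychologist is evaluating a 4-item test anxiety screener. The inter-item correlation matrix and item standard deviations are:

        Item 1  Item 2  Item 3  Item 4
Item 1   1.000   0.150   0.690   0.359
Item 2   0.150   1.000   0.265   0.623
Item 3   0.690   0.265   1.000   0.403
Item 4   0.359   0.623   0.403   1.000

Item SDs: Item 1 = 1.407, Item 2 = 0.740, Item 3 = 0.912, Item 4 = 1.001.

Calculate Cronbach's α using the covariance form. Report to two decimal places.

Cronbach's α = 0.72

Σσ²ᵢ = 1.407² + 0.740² + 0.912² + 1.001² = 4.3610
Covariances σ_ij = r_ij · s_i · s_j:
  σ(Item 1,Item 2) = 0.150 × 1.407 × 0.740 = 0.1562
  σ(Item 1,Item 3) = 0.690 × 1.407 × 0.912 = 0.8854
  σ(Item 1,Item 4) = 0.359 × 1.407 × 1.001 = 0.5056
  σ(Item 2,Item 3) = 0.265 × 0.740 × 0.912 = 0.1788
  σ(Item 2,Item 4) = 0.623 × 0.740 × 1.001 = 0.4615
  σ(Item 3,Item 4) = 0.403 × 0.912 × 1.001 = 0.3679
σ²_T = Σσ²ᵢ + 2·Σσ_ij = 4.3610 + 2 × 2.5554 = 9.4718
α = (4/3)·(1 − 4.3610/9.4718) = 0.72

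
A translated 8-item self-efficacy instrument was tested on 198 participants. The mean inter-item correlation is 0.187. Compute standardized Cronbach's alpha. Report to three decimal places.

standardized Cronbach's alpha = 0.648

Standardized α = k·r̄ / (1 + (k−1)·r̄) = 8 × 0.187 / (1 + 7 × 0.187)
  = 1.4960 / 2.3090 = 0.648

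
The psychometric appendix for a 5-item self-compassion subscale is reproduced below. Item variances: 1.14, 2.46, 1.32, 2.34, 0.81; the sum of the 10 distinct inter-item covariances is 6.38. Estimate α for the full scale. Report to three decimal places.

Σσᵢ² = 1.14 + 2.46 + 1.32 + 2.34 + 0.81 = 8.07
Sum of distinct covariances = 6.38
Var(T) = Σσᵢ² + 2·Σcov = 8.07 + 2 × 6.38 = 20.83
α = (5/4)·(1 − 8.07/20.83) = 0.766

α = 0.766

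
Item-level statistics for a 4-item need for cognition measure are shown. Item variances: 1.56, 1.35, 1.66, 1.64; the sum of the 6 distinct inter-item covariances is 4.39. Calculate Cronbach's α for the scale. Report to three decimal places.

Σσᵢ² = 1.56 + 1.35 + 1.66 + 1.64 = 6.21
Sum of distinct covariances = 4.39
σ²_T = Σσᵢ² + 2·Σcov = 6.21 + 2 × 4.39 = 14.99
α = (4/3)·(1 − 6.21/14.99) = 0.781

Cronbach's α = 0.781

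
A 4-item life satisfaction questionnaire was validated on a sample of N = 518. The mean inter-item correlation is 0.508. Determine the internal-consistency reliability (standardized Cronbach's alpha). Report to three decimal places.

Standardized α = k·r̄ / (1 + (k−1)·r̄) = 4 × 0.508 / (1 + 3 × 0.508)
  = 2.0320 / 2.5240 = 0.805

standardized Cronbach's alpha = 0.805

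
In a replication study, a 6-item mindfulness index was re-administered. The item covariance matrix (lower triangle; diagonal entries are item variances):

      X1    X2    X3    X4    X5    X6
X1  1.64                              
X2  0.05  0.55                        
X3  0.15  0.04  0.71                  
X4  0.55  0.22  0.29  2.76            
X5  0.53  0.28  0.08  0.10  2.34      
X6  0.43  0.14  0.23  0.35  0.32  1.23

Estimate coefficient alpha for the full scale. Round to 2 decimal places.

ΣVar(i) = 1.64 + 0.55 + 0.71 + 2.76 + 2.34 + 1.23 = 9.23
Sum of off-diagonal covariances = 3.76
Var(T) = 9.23 + 2 × 3.76 = 16.75
α = (k/(k−1))·(1 − ΣVar(i)/Var(T)) = (6/5)·(1 − 9.23/16.75) = 0.54

α = 0.54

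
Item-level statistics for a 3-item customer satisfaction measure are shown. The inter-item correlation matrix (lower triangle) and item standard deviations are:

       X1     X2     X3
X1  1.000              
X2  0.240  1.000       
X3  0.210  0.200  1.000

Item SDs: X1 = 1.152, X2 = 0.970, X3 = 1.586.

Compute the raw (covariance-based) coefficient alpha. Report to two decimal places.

Σσ²ᵢ = 1.152² + 0.970² + 1.586² = 4.7834
Covariances σ_ij = r_ij · s_i · s_j:
  σ(X1,X2) = 0.240 × 1.152 × 0.970 = 0.2682
  σ(X1,X3) = 0.210 × 1.152 × 1.586 = 0.3837
  σ(X2,X3) = 0.200 × 0.970 × 1.586 = 0.3077
σ²_T = Σσ²ᵢ + 2·Σσ_ij = 4.7834 + 2 × 0.9596 = 6.7026
α = (3/2)·(1 − 4.7834/6.7026) = 0.43

coefficient alpha = 0.43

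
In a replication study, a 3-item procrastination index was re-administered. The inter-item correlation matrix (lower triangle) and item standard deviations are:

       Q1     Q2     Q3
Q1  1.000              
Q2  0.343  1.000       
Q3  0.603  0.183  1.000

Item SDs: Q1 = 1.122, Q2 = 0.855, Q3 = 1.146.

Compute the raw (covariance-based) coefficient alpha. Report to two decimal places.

coefficient alpha = 0.66

Σσ²ᵢ = 1.122² + 0.855² + 1.146² = 3.3032
Covariances σ_ij = r_ij · s_i · s_j:
  σ(Q1,Q2) = 0.343 × 1.122 × 0.855 = 0.3290
  σ(Q1,Q3) = 0.603 × 1.122 × 1.146 = 0.7753
  σ(Q2,Q3) = 0.183 × 0.855 × 1.146 = 0.1793
σ²_T = Σσ²ᵢ + 2·Σσ_ij = 3.3032 + 2 × 1.2836 = 5.8704
α = (3/2)·(1 − 3.3032/5.8704) = 0.66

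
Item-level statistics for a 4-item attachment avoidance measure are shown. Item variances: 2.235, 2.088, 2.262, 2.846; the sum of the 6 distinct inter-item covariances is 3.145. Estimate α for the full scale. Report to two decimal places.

α = 0.53

Σσ²ᵢ = 2.235 + 2.088 + 2.262 + 2.846 = 9.431
Sum of distinct covariances = 3.145
total variance = Σσ²ᵢ + 2·Σcov = 9.431 + 2 × 3.145 = 15.721
α = (4/3)·(1 − 9.431/15.721) = 0.53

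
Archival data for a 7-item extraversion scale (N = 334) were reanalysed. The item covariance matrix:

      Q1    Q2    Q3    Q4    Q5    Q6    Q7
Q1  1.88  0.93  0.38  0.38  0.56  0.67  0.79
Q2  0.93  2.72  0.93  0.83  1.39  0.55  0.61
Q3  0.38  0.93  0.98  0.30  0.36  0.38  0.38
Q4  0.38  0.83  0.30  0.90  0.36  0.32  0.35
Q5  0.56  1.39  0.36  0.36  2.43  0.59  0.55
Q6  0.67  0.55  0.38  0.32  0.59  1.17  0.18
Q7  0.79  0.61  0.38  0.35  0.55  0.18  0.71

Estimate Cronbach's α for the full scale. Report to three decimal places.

Σσ²ᵢ = 1.88 + 2.72 + 0.98 + 0.90 + 2.43 + 1.17 + 0.71 = 10.79
Sum of the distinct covariances = 11.79
Var(T) = 10.79 + 2 × 11.79 = 34.37
α = (k/(k−1))·(1 − Σσ²ᵢ/Var(T)) = (7/6)·(1 − 10.79/34.37) = 0.800

Cronbach's α = 0.800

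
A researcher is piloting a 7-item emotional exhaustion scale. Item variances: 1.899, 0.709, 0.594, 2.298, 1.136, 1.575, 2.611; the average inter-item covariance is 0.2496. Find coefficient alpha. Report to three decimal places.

Σσ²ᵢ = 1.899 + 0.709 + 0.594 + 2.298 + 1.136 + 1.575 + 2.611 = 10.822
Sum of the 21 distinct covariances = 21 × 0.2496 = 5.2416
total variance = Σσ²ᵢ + 2·Σcov = 10.822 + 2 × 5.2416 = 21.3052
α = (7/6)·(1 − 10.822/21.3052) = 0.574

coefficient alpha = 0.574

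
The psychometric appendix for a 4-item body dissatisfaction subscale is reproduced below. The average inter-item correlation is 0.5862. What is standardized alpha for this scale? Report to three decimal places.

Standardized α = k·r̄ / (1 + (k−1)·r̄) = 4 × 0.5862 / (1 + 3 × 0.5862)
  = 2.3448 / 2.7586 = 0.850

α = 0.850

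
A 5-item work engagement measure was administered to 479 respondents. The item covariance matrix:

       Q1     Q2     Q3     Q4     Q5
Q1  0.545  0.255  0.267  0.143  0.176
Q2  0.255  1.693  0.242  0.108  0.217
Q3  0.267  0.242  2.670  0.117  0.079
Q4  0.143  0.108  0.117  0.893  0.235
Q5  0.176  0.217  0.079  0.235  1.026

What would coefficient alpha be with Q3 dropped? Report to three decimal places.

α = 0.471

Remaining items: Q1, Q2, Q4, Q5 (k = 4).
sum of item variances = 0.545 + 1.693 + 0.893 + 1.026 = 4.157
Var(T) = 4.157 + 2 × 1.134 = 6.425
α (item deleted) = (4/3)·(1 − 4.157/6.425) = 0.471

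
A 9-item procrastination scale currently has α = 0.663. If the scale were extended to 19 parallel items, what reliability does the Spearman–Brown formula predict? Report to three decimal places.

predicted reliability = 0.806

Length factor m = 19/9 = 2.1111
α' = m·α / (1 + (m−1)·α)
   = 19/9 × 0.663 / (1 + (19/9 − 1) × 0.663)
   = 1.3997 / 1.7367 = 0.806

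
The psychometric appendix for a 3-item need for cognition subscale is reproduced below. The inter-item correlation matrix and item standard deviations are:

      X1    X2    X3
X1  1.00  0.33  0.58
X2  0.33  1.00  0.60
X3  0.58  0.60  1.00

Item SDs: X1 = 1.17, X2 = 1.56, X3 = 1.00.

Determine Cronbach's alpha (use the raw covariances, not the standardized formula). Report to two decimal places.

α = 0.72

Σσ²ᵢ = 1.17² + 1.56² + 1.00² = 4.8025
Covariances σ_ij = r_ij · s_i · s_j:
  σ(X1,X2) = 0.33 × 1.17 × 1.56 = 0.6023
  σ(X1,X3) = 0.58 × 1.17 × 1.00 = 0.6786
  σ(X2,X3) = 0.60 × 1.56 × 1.00 = 0.9360
σ²_T = Σσ²ᵢ + 2·Σσ_ij = 4.8025 + 2 × 2.2169 = 9.2363
α = (3/2)·(1 − 4.8025/9.2363) = 0.72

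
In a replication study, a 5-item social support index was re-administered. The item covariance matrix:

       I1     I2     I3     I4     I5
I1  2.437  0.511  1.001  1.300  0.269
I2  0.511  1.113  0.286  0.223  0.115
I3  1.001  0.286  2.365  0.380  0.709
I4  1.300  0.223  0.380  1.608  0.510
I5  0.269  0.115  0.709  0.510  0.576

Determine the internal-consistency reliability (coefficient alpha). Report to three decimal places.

Σσ²ᵢ = 2.437 + 1.113 + 2.365 + 1.608 + 0.576 = 8.099
Sum of off-diagonal covariances = 5.304
Var(T) = 8.099 + 2 × 5.304 = 18.707
α = (k/(k−1))·(1 − Σσ²ᵢ/Var(T)) = (5/4)·(1 − 8.099/18.707) = 0.709

coefficient alpha = 0.709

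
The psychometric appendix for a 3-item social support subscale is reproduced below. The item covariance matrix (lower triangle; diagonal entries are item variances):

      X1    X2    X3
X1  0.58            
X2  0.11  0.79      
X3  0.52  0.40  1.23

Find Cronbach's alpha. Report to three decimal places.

Σσ²ᵢ = 0.58 + 0.79 + 1.23 = 2.60
Sum of off-diagonal covariances = 1.03
total variance = 2.60 + 2 × 1.03 = 4.66
α = (k/(k−1))·(1 − Σσ²ᵢ/total variance) = (3/2)·(1 − 2.60/4.66) = 0.663

α = 0.663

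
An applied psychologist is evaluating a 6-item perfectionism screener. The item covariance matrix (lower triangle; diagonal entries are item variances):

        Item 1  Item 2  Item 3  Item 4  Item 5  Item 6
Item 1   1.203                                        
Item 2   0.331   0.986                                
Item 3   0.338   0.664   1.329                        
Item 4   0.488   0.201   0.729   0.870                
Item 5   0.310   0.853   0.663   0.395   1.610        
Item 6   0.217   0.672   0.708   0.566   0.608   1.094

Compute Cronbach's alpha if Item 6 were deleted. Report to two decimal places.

Remaining items: Item 1, Item 2, Item 3, Item 4, Item 5 (k = 5).
sum of item variances = 1.203 + 0.986 + 1.329 + 0.870 + 1.610 = 5.998
Var(T) = 5.998 + 2 × 4.972 = 15.942
α (item deleted) = (5/4)·(1 − 5.998/15.942) = 0.78

α = 0.78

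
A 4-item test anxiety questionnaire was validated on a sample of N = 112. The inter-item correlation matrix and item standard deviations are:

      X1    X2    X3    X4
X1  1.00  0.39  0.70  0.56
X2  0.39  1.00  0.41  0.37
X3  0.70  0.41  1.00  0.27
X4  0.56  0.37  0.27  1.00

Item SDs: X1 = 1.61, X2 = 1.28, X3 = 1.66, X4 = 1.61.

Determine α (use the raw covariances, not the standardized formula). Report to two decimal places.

α = 0.77

Σσ²ᵢ = 1.61² + 1.28² + 1.66² + 1.61² = 9.5782
Covariances σ_ij = r_ij · s_i · s_j:
  σ(X1,X2) = 0.39 × 1.61 × 1.28 = 0.8037
  σ(X1,X3) = 0.70 × 1.61 × 1.66 = 1.8708
  σ(X1,X4) = 0.56 × 1.61 × 1.61 = 1.4516
  σ(X2,X3) = 0.41 × 1.28 × 1.66 = 0.8712
  σ(X2,X4) = 0.37 × 1.28 × 1.61 = 0.7625
  σ(X3,X4) = 0.27 × 1.66 × 1.61 = 0.7216
σ²_T = Σσ²ᵢ + 2·Σσ_ij = 9.5782 + 2 × 6.4814 = 22.5410
α = (4/3)·(1 − 9.5782/22.5410) = 0.77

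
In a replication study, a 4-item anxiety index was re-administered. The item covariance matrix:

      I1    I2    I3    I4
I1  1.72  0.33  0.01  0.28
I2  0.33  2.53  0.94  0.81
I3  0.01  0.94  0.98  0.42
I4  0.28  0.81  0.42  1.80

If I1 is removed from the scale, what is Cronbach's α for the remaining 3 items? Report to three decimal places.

Cronbach's α = 0.675

Remaining items: I2, I3, I4 (k = 3).
Σσ²ᵢ = 2.53 + 0.98 + 1.80 = 5.31
Var(T) = 5.31 + 2 × 2.17 = 9.65
α (item deleted) = (3/2)·(1 − 5.31/9.65) = 0.675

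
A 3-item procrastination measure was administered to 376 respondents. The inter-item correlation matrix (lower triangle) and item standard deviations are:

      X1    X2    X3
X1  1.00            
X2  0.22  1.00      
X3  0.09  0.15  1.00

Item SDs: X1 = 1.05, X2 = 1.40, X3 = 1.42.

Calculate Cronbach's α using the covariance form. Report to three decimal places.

Σσ²ᵢ = 1.05² + 1.40² + 1.42² = 5.0789
Covariances σ_ij = r_ij · s_i · s_j:
  σ(X1,X2) = 0.22 × 1.05 × 1.40 = 0.3234
  σ(X1,X3) = 0.09 × 1.05 × 1.42 = 0.1342
  σ(X2,X3) = 0.15 × 1.40 × 1.42 = 0.2982
σ²_T = Σσ²ᵢ + 2·Σσ_ij = 5.0789 + 2 × 0.7558 = 6.5905
α = (3/2)·(1 − 5.0789/6.5905) = 0.344

Cronbach's α = 0.344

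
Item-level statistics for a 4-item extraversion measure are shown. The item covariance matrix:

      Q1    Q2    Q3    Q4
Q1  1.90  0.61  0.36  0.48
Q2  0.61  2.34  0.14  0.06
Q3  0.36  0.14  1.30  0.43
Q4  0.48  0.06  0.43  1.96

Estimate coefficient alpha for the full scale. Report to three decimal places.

Σσ²ᵢ = 1.90 + 2.34 + 1.30 + 1.96 = 7.50
Sum of off-diagonal covariances = 2.08
σ²_total = 7.50 + 2 × 2.08 = 11.66
α = (k/(k−1))·(1 − Σσ²ᵢ/σ²_total) = (4/3)·(1 − 7.50/11.66) = 0.476

α = 0.476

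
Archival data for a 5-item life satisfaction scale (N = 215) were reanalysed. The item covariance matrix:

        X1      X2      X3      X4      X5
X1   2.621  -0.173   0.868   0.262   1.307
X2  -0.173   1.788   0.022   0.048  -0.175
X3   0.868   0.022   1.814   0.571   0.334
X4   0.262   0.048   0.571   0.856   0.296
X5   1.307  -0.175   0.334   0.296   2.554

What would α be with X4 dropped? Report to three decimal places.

Remaining items: X1, X2, X3, X5 (k = 4).
ΣVar(i) = 2.621 + 1.788 + 1.814 + 2.554 = 8.777
total variance = 8.777 + 2 × 2.183 = 13.143
α (item deleted) = (4/3)·(1 − 8.777/13.143) = 0.443

α = 0.443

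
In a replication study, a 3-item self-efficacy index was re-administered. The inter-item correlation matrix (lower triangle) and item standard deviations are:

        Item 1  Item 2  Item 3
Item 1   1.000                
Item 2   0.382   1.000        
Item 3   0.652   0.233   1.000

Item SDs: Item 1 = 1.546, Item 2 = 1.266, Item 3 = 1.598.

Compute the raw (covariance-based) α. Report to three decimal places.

Σσ²ᵢ = 1.546² + 1.266² + 1.598² = 6.5465
Covariances σ_ij = r_ij · s_i · s_j:
  σ(Item 1,Item 2) = 0.382 × 1.546 × 1.266 = 0.7477
  σ(Item 1,Item 3) = 0.652 × 1.546 × 1.598 = 1.6108
  σ(Item 2,Item 3) = 0.233 × 1.266 × 1.598 = 0.4714
σ²_T = Σσ²ᵢ + 2·Σσ_ij = 6.5465 + 2 × 2.8299 = 12.2063
α = (3/2)·(1 − 6.5465/12.2063) = 0.696

α = 0.696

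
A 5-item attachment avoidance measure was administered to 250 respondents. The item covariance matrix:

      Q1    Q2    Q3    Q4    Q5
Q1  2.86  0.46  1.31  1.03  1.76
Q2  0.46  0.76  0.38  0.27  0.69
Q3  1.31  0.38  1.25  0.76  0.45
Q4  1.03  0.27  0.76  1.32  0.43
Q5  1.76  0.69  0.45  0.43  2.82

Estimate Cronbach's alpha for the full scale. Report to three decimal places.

Cronbach's alpha = 0.782

sum of item variances = 2.86 + 0.76 + 1.25 + 1.32 + 2.82 = 9.01
Σ_{i<j} σ_ij = 7.54
σ²_T = 9.01 + 2 × 7.54 = 24.09
α = (k/(k−1))·(1 − sum of item variances/σ²_T) = (5/4)·(1 − 9.01/24.09) = 0.782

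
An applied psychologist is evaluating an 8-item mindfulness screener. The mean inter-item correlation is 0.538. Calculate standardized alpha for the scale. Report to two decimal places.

Standardized α = k·r̄ / (1 + (k−1)·r̄) = 8 × 0.538 / (1 + 7 × 0.538)
  = 4.3040 / 4.7660 = 0.90

α = 0.90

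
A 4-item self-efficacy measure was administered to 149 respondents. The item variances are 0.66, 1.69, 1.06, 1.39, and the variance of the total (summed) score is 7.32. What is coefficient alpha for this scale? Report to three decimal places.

coefficient alpha = 0.459

sum of item variances = 0.66 + 1.69 + 1.06 + 1.39 = 4.80
α = (k/(k−1))·(1 − sum of item variances/Var(T)) = (4/3)·(1 − 4.80/7.32) = 0.459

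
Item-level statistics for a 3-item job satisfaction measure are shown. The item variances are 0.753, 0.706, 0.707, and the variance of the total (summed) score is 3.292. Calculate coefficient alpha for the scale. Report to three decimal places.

sum of item variances = 0.753 + 0.706 + 0.707 = 2.166
α = (k/(k−1))·(1 − sum of item variances/Var(T)) = (3/2)·(1 − 2.166/3.292) = 0.513

coefficient alpha = 0.513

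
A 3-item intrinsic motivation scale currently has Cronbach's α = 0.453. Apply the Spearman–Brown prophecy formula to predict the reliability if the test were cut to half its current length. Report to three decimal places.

predicted reliability = 0.293

Length factor m = 1/2
α' = m·α / (1 − (1−m)·α)
   = 1/2 × 0.453 / (1 − (1 − 1/2) × 0.453)
   = 0.2265 / 0.7735 = 0.293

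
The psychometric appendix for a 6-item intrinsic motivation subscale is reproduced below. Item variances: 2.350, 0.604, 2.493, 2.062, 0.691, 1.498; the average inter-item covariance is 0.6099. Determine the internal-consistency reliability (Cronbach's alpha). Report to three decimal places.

Cronbach's alpha = 0.784

sum of item variances = 2.350 + 0.604 + 2.493 + 2.062 + 0.691 + 1.498 = 9.698
Sum of the 15 distinct covariances = 15 × 0.6099 = 9.1485
total variance = sum of item variances + 2·Σcov = 9.698 + 2 × 9.1485 = 27.9950
α = (6/5)·(1 − 9.698/27.9950) = 0.784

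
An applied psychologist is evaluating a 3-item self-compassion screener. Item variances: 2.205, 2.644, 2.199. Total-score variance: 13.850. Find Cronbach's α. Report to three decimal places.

Cronbach's α = 0.737

ΣVar(i) = 2.205 + 2.644 + 2.199 = 7.048
α = (k/(k−1))·(1 − ΣVar(i)/Var(T)) = (3/2)·(1 − 7.048/13.850) = 0.737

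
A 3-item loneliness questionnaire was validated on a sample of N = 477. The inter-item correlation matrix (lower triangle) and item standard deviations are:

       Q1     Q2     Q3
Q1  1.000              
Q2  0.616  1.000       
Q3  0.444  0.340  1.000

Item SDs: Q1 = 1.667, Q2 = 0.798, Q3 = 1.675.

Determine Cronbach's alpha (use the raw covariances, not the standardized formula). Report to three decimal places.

Σσ²ᵢ = 1.667² + 0.798² + 1.675² = 6.2213
Covariances σ_ij = r_ij · s_i · s_j:
  σ(Q1,Q2) = 0.616 × 1.667 × 0.798 = 0.8194
  σ(Q1,Q3) = 0.444 × 1.667 × 1.675 = 1.2397
  σ(Q2,Q3) = 0.340 × 0.798 × 1.675 = 0.4545
σ²_T = Σσ²ᵢ + 2·Σσ_ij = 6.2213 + 2 × 2.5136 = 11.2485
α = (3/2)·(1 − 6.2213/11.2485) = 0.670

Cronbach's alpha = 0.670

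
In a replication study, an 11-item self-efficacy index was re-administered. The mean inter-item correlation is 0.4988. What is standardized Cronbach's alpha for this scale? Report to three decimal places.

standardized Cronbach's alpha = 0.916

Standardized α = k·r̄ / (1 + (k−1)·r̄) = 11 × 0.4988 / (1 + 10 × 0.4988)
  = 5.4868 / 5.9880 = 0.916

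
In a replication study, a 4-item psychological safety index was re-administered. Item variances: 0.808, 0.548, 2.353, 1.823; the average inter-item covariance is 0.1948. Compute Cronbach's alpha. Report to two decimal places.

Cronbach's alpha = 0.40

Σσᵢ² = 0.808 + 0.548 + 2.353 + 1.823 = 5.532
Sum of the 6 distinct covariances = 6 × 0.1948 = 1.1688
σ²_T = Σσᵢ² + 2·Σcov = 5.532 + 2 × 1.1688 = 7.8696
α = (4/3)·(1 − 5.532/7.8696) = 0.40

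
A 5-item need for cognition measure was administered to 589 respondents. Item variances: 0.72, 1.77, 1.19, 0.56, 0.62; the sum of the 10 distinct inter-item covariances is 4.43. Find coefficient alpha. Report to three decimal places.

α = 0.807

ΣVar(i) = 0.72 + 1.77 + 1.19 + 0.56 + 0.62 = 4.86
Sum of distinct covariances = 4.43
total variance = ΣVar(i) + 2·Σcov = 4.86 + 2 × 4.43 = 13.72
α = (5/4)·(1 − 4.86/13.72) = 0.807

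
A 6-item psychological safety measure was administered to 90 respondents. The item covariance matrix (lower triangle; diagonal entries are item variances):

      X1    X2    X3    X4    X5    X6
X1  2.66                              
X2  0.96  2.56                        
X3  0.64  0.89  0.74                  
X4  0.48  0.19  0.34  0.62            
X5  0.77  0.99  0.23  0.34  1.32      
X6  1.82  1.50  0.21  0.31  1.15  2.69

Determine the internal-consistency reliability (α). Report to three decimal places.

Σσᵢ² = 2.66 + 2.56 + 0.74 + 0.62 + 1.32 + 2.69 = 10.59
Σ_{i<j} σ_ij = 10.82
σ²_total = 10.59 + 2 × 10.82 = 32.23
α = (k/(k−1))·(1 − Σσᵢ²/σ²_total) = (6/5)·(1 − 10.59/32.23) = 0.806

α = 0.806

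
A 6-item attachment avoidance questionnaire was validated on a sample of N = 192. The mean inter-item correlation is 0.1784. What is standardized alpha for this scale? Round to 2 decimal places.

standardized alpha = 0.57

Standardized α = k·r̄ / (1 + (k−1)·r̄) = 6 × 0.1784 / (1 + 5 × 0.1784)
  = 1.0704 / 1.8920 = 0.57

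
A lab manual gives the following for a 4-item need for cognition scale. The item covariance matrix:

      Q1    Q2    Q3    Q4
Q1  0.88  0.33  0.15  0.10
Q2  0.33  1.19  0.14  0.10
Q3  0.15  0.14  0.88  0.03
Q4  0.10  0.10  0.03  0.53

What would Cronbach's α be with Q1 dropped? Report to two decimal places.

Remaining items: Q2, Q3, Q4 (k = 3).
Σσᵢ² = 1.19 + 0.88 + 0.53 = 2.60
Var(T) = 2.60 + 2 × 0.27 = 3.14
α (item deleted) = (3/2)·(1 − 2.60/3.14) = 0.26

α = 0.26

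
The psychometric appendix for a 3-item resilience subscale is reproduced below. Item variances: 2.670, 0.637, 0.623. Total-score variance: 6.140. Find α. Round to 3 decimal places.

α = 0.540

sum of item variances = 2.670 + 0.637 + 0.623 = 3.930
α = (k/(k−1))·(1 − sum of item variances/Var(T)) = (3/2)·(1 − 3.930/6.140) = 0.540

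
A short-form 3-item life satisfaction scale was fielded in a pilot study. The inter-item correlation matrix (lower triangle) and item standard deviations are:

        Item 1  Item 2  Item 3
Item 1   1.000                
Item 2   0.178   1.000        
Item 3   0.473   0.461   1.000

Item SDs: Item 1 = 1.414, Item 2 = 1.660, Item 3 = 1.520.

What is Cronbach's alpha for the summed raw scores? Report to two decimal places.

Σσ²ᵢ = 1.414² + 1.660² + 1.520² = 7.0654
Covariances σ_ij = r_ij · s_i · s_j:
  σ(Item 1,Item 2) = 0.178 × 1.414 × 1.660 = 0.4178
  σ(Item 1,Item 3) = 0.473 × 1.414 × 1.520 = 1.0166
  σ(Item 2,Item 3) = 0.461 × 1.660 × 1.520 = 1.1632
σ²_T = Σσ²ᵢ + 2·Σσ_ij = 7.0654 + 2 × 2.5976 = 12.2606
α = (3/2)·(1 − 7.0654/12.2606) = 0.64

Cronbach's alpha = 0.64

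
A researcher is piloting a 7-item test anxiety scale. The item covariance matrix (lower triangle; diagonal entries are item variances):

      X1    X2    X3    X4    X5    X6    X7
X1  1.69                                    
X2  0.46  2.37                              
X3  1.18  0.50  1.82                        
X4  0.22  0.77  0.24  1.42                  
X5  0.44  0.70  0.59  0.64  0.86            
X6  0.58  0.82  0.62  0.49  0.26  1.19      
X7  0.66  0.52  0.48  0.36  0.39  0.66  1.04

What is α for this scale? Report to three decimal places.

Σσᵢ² = 1.69 + 2.37 + 1.82 + 1.42 + 0.86 + 1.19 + 1.04 = 10.39
Σ_{i<j} σ_ij = 11.58
Var(T) = 10.39 + 2 × 11.58 = 33.55
α = (k/(k−1))·(1 − Σσᵢ²/Var(T)) = (7/6)·(1 − 10.39/33.55) = 0.805

α = 0.805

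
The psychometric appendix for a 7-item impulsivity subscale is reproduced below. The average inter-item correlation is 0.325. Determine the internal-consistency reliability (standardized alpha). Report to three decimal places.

α = 0.771

Standardized α = k·r̄ / (1 + (k−1)·r̄) = 7 × 0.325 / (1 + 6 × 0.325)
  = 2.2750 / 2.9500 = 0.771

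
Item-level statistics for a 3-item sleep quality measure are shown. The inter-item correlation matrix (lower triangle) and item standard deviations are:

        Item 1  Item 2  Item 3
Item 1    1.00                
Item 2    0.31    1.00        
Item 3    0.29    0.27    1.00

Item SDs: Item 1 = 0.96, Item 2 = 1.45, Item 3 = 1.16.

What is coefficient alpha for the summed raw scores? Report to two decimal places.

Σσ²ᵢ = 0.96² + 1.45² + 1.16² = 4.3697
Covariances σ_ij = r_ij · s_i · s_j:
  σ(Item 1,Item 2) = 0.31 × 0.96 × 1.45 = 0.4315
  σ(Item 1,Item 3) = 0.29 × 0.96 × 1.16 = 0.3229
  σ(Item 2,Item 3) = 0.27 × 1.45 × 1.16 = 0.4541
σ²_T = Σσ²ᵢ + 2·Σσ_ij = 4.3697 + 2 × 1.2085 = 6.7867
α = (3/2)·(1 − 4.3697/6.7867) = 0.53

coefficient alpha = 0.53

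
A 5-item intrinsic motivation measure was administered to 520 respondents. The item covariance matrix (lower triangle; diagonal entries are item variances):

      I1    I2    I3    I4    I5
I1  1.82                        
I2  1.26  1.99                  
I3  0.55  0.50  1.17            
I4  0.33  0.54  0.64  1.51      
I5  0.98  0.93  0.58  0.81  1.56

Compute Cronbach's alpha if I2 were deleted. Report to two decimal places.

Remaining items: I1, I3, I4, I5 (k = 4).
Σσ²ᵢ = 1.82 + 1.17 + 1.51 + 1.56 = 6.06
Var(T) = 6.06 + 2 × 3.89 = 13.84
α (item deleted) = (4/3)·(1 − 6.06/13.84) = 0.75

Cronbach's alpha = 0.75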